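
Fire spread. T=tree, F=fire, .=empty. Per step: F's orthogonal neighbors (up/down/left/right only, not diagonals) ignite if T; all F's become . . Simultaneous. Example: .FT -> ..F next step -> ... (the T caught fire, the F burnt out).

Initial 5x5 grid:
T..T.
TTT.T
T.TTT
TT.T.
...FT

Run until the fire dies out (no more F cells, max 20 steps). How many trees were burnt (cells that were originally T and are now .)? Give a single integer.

Step 1: +2 fires, +1 burnt (F count now 2)
Step 2: +1 fires, +2 burnt (F count now 1)
Step 3: +2 fires, +1 burnt (F count now 2)
Step 4: +2 fires, +2 burnt (F count now 2)
Step 5: +1 fires, +2 burnt (F count now 1)
Step 6: +1 fires, +1 burnt (F count now 1)
Step 7: +2 fires, +1 burnt (F count now 2)
Step 8: +1 fires, +2 burnt (F count now 1)
Step 9: +1 fires, +1 burnt (F count now 1)
Step 10: +0 fires, +1 burnt (F count now 0)
Fire out after step 10
Initially T: 14, now '.': 24
Total burnt (originally-T cells now '.'): 13

Answer: 13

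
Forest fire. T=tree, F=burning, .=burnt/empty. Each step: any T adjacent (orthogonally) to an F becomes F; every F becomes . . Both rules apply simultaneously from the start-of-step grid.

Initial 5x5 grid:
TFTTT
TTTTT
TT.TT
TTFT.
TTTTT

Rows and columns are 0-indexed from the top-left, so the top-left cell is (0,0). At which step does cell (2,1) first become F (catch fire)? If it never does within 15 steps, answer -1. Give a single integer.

Step 1: cell (2,1)='T' (+6 fires, +2 burnt)
Step 2: cell (2,1)='F' (+8 fires, +6 burnt)
  -> target ignites at step 2
Step 3: cell (2,1)='.' (+6 fires, +8 burnt)
Step 4: cell (2,1)='.' (+1 fires, +6 burnt)
Step 5: cell (2,1)='.' (+0 fires, +1 burnt)
  fire out at step 5

2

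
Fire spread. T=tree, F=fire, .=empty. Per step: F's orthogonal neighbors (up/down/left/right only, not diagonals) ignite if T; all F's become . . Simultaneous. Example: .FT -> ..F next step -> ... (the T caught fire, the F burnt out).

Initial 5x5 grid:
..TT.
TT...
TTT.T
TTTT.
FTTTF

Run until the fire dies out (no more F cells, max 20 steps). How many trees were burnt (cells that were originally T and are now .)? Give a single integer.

Step 1: +3 fires, +2 burnt (F count now 3)
Step 2: +4 fires, +3 burnt (F count now 4)
Step 3: +3 fires, +4 burnt (F count now 3)
Step 4: +2 fires, +3 burnt (F count now 2)
Step 5: +0 fires, +2 burnt (F count now 0)
Fire out after step 5
Initially T: 15, now '.': 22
Total burnt (originally-T cells now '.'): 12

Answer: 12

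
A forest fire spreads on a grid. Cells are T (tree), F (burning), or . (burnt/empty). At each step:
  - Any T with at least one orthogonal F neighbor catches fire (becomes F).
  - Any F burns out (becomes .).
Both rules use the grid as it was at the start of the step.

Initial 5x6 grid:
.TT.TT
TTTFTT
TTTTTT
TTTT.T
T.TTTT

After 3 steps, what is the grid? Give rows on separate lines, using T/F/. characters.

Step 1: 3 trees catch fire, 1 burn out
  .TT.TT
  TTF.FT
  TTTFTT
  TTTT.T
  T.TTTT
Step 2: 7 trees catch fire, 3 burn out
  .TF.FT
  TF...F
  TTF.FT
  TTTF.T
  T.TTTT
Step 3: 7 trees catch fire, 7 burn out
  .F...F
  F.....
  TF...F
  TTF..T
  T.TFTT

.F...F
F.....
TF...F
TTF..T
T.TFTT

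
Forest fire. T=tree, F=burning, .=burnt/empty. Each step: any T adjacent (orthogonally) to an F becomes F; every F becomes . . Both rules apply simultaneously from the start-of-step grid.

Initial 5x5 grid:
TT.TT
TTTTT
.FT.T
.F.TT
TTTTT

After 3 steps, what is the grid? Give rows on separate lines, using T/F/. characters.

Step 1: 3 trees catch fire, 2 burn out
  TT.TT
  TFTTT
  ..F.T
  ...TT
  TFTTT
Step 2: 5 trees catch fire, 3 burn out
  TF.TT
  F.FTT
  ....T
  ...TT
  F.FTT
Step 3: 3 trees catch fire, 5 burn out
  F..TT
  ...FT
  ....T
  ...TT
  ...FT

F..TT
...FT
....T
...TT
...FT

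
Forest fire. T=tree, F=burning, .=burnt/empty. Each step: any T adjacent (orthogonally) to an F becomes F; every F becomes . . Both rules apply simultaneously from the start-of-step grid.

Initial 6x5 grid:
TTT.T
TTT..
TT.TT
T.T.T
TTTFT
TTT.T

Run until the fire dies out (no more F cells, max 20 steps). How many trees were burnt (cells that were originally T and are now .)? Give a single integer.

Answer: 21

Derivation:
Step 1: +2 fires, +1 burnt (F count now 2)
Step 2: +5 fires, +2 burnt (F count now 5)
Step 3: +3 fires, +5 burnt (F count now 3)
Step 4: +3 fires, +3 burnt (F count now 3)
Step 5: +1 fires, +3 burnt (F count now 1)
Step 6: +2 fires, +1 burnt (F count now 2)
Step 7: +2 fires, +2 burnt (F count now 2)
Step 8: +2 fires, +2 burnt (F count now 2)
Step 9: +1 fires, +2 burnt (F count now 1)
Step 10: +0 fires, +1 burnt (F count now 0)
Fire out after step 10
Initially T: 22, now '.': 29
Total burnt (originally-T cells now '.'): 21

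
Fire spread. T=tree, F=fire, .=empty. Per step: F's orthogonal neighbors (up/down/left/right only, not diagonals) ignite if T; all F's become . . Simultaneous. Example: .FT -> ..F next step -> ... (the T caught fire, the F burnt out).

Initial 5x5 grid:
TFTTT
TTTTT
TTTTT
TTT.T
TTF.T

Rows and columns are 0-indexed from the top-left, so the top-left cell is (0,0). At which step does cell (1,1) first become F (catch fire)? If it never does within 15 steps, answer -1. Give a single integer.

Step 1: cell (1,1)='F' (+5 fires, +2 burnt)
  -> target ignites at step 1
Step 2: cell (1,1)='.' (+7 fires, +5 burnt)
Step 3: cell (1,1)='.' (+5 fires, +7 burnt)
Step 4: cell (1,1)='.' (+2 fires, +5 burnt)
Step 5: cell (1,1)='.' (+1 fires, +2 burnt)
Step 6: cell (1,1)='.' (+1 fires, +1 burnt)
Step 7: cell (1,1)='.' (+0 fires, +1 burnt)
  fire out at step 7

1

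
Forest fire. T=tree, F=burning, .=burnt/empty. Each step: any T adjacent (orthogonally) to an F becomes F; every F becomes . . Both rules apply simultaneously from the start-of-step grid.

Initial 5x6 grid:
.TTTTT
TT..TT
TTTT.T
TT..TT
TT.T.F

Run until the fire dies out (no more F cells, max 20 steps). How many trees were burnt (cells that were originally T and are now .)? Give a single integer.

Step 1: +1 fires, +1 burnt (F count now 1)
Step 2: +2 fires, +1 burnt (F count now 2)
Step 3: +1 fires, +2 burnt (F count now 1)
Step 4: +2 fires, +1 burnt (F count now 2)
Step 5: +1 fires, +2 burnt (F count now 1)
Step 6: +1 fires, +1 burnt (F count now 1)
Step 7: +1 fires, +1 burnt (F count now 1)
Step 8: +1 fires, +1 burnt (F count now 1)
Step 9: +1 fires, +1 burnt (F count now 1)
Step 10: +2 fires, +1 burnt (F count now 2)
Step 11: +3 fires, +2 burnt (F count now 3)
Step 12: +3 fires, +3 burnt (F count now 3)
Step 13: +1 fires, +3 burnt (F count now 1)
Step 14: +0 fires, +1 burnt (F count now 0)
Fire out after step 14
Initially T: 21, now '.': 29
Total burnt (originally-T cells now '.'): 20

Answer: 20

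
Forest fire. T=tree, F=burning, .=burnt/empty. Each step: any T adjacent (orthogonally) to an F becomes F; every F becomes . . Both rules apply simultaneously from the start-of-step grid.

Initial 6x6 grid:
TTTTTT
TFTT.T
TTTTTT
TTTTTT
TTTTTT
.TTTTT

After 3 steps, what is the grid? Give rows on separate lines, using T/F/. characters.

Step 1: 4 trees catch fire, 1 burn out
  TFTTTT
  F.FT.T
  TFTTTT
  TTTTTT
  TTTTTT
  .TTTTT
Step 2: 6 trees catch fire, 4 burn out
  F.FTTT
  ...F.T
  F.FTTT
  TFTTTT
  TTTTTT
  .TTTTT
Step 3: 5 trees catch fire, 6 burn out
  ...FTT
  .....T
  ...FTT
  F.FTTT
  TFTTTT
  .TTTTT

...FTT
.....T
...FTT
F.FTTT
TFTTTT
.TTTTT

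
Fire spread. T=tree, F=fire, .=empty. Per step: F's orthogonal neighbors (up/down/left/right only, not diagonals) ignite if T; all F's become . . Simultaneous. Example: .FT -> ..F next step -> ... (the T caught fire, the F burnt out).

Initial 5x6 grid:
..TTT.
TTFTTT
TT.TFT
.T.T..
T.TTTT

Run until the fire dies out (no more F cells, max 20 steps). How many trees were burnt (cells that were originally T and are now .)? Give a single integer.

Step 1: +6 fires, +2 burnt (F count now 6)
Step 2: +6 fires, +6 burnt (F count now 6)
Step 3: +3 fires, +6 burnt (F count now 3)
Step 4: +2 fires, +3 burnt (F count now 2)
Step 5: +1 fires, +2 burnt (F count now 1)
Step 6: +0 fires, +1 burnt (F count now 0)
Fire out after step 6
Initially T: 19, now '.': 29
Total burnt (originally-T cells now '.'): 18

Answer: 18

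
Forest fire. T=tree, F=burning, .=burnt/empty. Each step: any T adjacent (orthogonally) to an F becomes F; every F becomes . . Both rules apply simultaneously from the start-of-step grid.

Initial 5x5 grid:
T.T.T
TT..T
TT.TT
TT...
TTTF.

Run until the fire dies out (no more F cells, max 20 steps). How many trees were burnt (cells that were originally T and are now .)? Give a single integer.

Answer: 10

Derivation:
Step 1: +1 fires, +1 burnt (F count now 1)
Step 2: +1 fires, +1 burnt (F count now 1)
Step 3: +2 fires, +1 burnt (F count now 2)
Step 4: +2 fires, +2 burnt (F count now 2)
Step 5: +2 fires, +2 burnt (F count now 2)
Step 6: +1 fires, +2 burnt (F count now 1)
Step 7: +1 fires, +1 burnt (F count now 1)
Step 8: +0 fires, +1 burnt (F count now 0)
Fire out after step 8
Initially T: 15, now '.': 20
Total burnt (originally-T cells now '.'): 10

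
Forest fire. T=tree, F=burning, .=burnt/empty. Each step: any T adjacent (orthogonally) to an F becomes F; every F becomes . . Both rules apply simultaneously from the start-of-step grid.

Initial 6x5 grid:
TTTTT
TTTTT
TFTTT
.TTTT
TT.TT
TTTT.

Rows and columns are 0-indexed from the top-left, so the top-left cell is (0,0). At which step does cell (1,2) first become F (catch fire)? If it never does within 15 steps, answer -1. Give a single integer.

Step 1: cell (1,2)='T' (+4 fires, +1 burnt)
Step 2: cell (1,2)='F' (+6 fires, +4 burnt)
  -> target ignites at step 2
Step 3: cell (1,2)='.' (+7 fires, +6 burnt)
Step 4: cell (1,2)='.' (+6 fires, +7 burnt)
Step 5: cell (1,2)='.' (+3 fires, +6 burnt)
Step 6: cell (1,2)='.' (+0 fires, +3 burnt)
  fire out at step 6

2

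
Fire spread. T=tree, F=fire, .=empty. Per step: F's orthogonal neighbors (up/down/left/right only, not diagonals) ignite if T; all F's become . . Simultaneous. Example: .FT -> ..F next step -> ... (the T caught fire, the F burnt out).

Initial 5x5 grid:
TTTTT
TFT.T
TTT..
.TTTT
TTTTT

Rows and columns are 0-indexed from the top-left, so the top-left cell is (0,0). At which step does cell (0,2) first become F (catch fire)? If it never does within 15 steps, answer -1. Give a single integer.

Step 1: cell (0,2)='T' (+4 fires, +1 burnt)
Step 2: cell (0,2)='F' (+5 fires, +4 burnt)
  -> target ignites at step 2
Step 3: cell (0,2)='.' (+3 fires, +5 burnt)
Step 4: cell (0,2)='.' (+4 fires, +3 burnt)
Step 5: cell (0,2)='.' (+3 fires, +4 burnt)
Step 6: cell (0,2)='.' (+1 fires, +3 burnt)
Step 7: cell (0,2)='.' (+0 fires, +1 burnt)
  fire out at step 7

2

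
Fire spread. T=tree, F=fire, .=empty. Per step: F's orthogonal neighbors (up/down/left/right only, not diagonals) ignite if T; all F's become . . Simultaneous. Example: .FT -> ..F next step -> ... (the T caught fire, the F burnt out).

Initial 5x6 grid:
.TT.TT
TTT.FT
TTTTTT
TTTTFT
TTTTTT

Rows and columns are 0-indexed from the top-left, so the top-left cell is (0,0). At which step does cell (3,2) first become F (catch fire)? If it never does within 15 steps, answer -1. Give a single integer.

Step 1: cell (3,2)='T' (+6 fires, +2 burnt)
Step 2: cell (3,2)='F' (+6 fires, +6 burnt)
  -> target ignites at step 2
Step 3: cell (3,2)='.' (+3 fires, +6 burnt)
Step 4: cell (3,2)='.' (+4 fires, +3 burnt)
Step 5: cell (3,2)='.' (+4 fires, +4 burnt)
Step 6: cell (3,2)='.' (+2 fires, +4 burnt)
Step 7: cell (3,2)='.' (+0 fires, +2 burnt)
  fire out at step 7

2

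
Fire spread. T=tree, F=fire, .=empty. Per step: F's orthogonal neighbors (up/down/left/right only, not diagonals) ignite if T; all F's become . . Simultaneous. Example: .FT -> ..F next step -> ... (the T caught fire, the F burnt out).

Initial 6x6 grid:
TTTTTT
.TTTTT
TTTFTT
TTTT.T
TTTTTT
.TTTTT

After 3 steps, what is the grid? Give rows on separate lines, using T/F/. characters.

Step 1: 4 trees catch fire, 1 burn out
  TTTTTT
  .TTFTT
  TTF.FT
  TTTF.T
  TTTTTT
  .TTTTT
Step 2: 7 trees catch fire, 4 burn out
  TTTFTT
  .TF.FT
  TF...F
  TTF..T
  TTTFTT
  .TTTTT
Step 3: 10 trees catch fire, 7 burn out
  TTF.FT
  .F...F
  F.....
  TF...F
  TTF.FT
  .TTFTT

TTF.FT
.F...F
F.....
TF...F
TTF.FT
.TTFTT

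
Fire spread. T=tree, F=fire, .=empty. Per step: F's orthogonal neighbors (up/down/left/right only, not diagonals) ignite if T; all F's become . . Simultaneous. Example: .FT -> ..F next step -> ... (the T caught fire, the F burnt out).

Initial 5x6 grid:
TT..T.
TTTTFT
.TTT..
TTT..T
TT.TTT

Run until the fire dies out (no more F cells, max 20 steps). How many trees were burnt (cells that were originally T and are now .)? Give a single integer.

Answer: 16

Derivation:
Step 1: +3 fires, +1 burnt (F count now 3)
Step 2: +2 fires, +3 burnt (F count now 2)
Step 3: +2 fires, +2 burnt (F count now 2)
Step 4: +4 fires, +2 burnt (F count now 4)
Step 5: +2 fires, +4 burnt (F count now 2)
Step 6: +2 fires, +2 burnt (F count now 2)
Step 7: +1 fires, +2 burnt (F count now 1)
Step 8: +0 fires, +1 burnt (F count now 0)
Fire out after step 8
Initially T: 20, now '.': 26
Total burnt (originally-T cells now '.'): 16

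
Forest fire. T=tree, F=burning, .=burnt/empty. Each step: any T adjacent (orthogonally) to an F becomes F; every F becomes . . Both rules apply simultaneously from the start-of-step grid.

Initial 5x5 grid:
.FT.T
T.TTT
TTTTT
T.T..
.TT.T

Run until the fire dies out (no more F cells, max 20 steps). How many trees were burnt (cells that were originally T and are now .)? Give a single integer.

Answer: 15

Derivation:
Step 1: +1 fires, +1 burnt (F count now 1)
Step 2: +1 fires, +1 burnt (F count now 1)
Step 3: +2 fires, +1 burnt (F count now 2)
Step 4: +4 fires, +2 burnt (F count now 4)
Step 5: +4 fires, +4 burnt (F count now 4)
Step 6: +3 fires, +4 burnt (F count now 3)
Step 7: +0 fires, +3 burnt (F count now 0)
Fire out after step 7
Initially T: 16, now '.': 24
Total burnt (originally-T cells now '.'): 15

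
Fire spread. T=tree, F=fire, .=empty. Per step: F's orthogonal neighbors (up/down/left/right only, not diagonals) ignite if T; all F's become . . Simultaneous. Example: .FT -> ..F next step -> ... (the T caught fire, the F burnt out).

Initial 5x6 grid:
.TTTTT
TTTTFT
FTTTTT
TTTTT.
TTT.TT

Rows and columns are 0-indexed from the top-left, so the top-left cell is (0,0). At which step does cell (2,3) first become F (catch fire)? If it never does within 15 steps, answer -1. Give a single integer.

Step 1: cell (2,3)='T' (+7 fires, +2 burnt)
Step 2: cell (2,3)='F' (+10 fires, +7 burnt)
  -> target ignites at step 2
Step 3: cell (2,3)='.' (+6 fires, +10 burnt)
Step 4: cell (2,3)='.' (+2 fires, +6 burnt)
Step 5: cell (2,3)='.' (+0 fires, +2 burnt)
  fire out at step 5

2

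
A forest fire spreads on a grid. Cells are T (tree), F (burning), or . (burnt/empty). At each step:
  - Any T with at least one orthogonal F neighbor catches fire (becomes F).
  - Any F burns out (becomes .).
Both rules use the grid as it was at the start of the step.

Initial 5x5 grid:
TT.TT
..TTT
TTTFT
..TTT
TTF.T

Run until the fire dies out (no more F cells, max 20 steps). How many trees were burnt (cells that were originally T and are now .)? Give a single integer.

Step 1: +6 fires, +2 burnt (F count now 6)
Step 2: +6 fires, +6 burnt (F count now 6)
Step 3: +3 fires, +6 burnt (F count now 3)
Step 4: +0 fires, +3 burnt (F count now 0)
Fire out after step 4
Initially T: 17, now '.': 23
Total burnt (originally-T cells now '.'): 15

Answer: 15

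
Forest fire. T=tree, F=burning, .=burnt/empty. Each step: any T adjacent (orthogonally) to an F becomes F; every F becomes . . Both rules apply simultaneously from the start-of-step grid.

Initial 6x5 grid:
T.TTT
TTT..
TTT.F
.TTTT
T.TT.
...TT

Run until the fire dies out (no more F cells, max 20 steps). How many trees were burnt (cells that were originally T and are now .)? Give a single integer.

Step 1: +1 fires, +1 burnt (F count now 1)
Step 2: +1 fires, +1 burnt (F count now 1)
Step 3: +2 fires, +1 burnt (F count now 2)
Step 4: +4 fires, +2 burnt (F count now 4)
Step 5: +3 fires, +4 burnt (F count now 3)
Step 6: +3 fires, +3 burnt (F count now 3)
Step 7: +2 fires, +3 burnt (F count now 2)
Step 8: +2 fires, +2 burnt (F count now 2)
Step 9: +0 fires, +2 burnt (F count now 0)
Fire out after step 9
Initially T: 19, now '.': 29
Total burnt (originally-T cells now '.'): 18

Answer: 18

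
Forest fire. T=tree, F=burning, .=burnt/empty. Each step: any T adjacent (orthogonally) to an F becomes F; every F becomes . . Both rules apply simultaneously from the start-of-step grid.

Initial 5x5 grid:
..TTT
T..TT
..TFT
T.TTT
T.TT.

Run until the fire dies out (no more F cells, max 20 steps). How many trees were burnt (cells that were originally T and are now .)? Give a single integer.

Step 1: +4 fires, +1 burnt (F count now 4)
Step 2: +5 fires, +4 burnt (F count now 5)
Step 3: +3 fires, +5 burnt (F count now 3)
Step 4: +0 fires, +3 burnt (F count now 0)
Fire out after step 4
Initially T: 15, now '.': 22
Total burnt (originally-T cells now '.'): 12

Answer: 12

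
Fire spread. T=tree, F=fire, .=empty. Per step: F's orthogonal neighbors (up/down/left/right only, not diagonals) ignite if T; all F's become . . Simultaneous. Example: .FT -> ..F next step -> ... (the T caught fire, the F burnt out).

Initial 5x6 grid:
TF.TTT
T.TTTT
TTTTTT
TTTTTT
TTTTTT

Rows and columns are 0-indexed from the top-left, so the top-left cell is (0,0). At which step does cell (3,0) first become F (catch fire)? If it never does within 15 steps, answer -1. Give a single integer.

Step 1: cell (3,0)='T' (+1 fires, +1 burnt)
Step 2: cell (3,0)='T' (+1 fires, +1 burnt)
Step 3: cell (3,0)='T' (+1 fires, +1 burnt)
Step 4: cell (3,0)='F' (+2 fires, +1 burnt)
  -> target ignites at step 4
Step 5: cell (3,0)='.' (+3 fires, +2 burnt)
Step 6: cell (3,0)='.' (+4 fires, +3 burnt)
Step 7: cell (3,0)='.' (+4 fires, +4 burnt)
Step 8: cell (3,0)='.' (+5 fires, +4 burnt)
Step 9: cell (3,0)='.' (+4 fires, +5 burnt)
Step 10: cell (3,0)='.' (+2 fires, +4 burnt)
Step 11: cell (3,0)='.' (+0 fires, +2 burnt)
  fire out at step 11

4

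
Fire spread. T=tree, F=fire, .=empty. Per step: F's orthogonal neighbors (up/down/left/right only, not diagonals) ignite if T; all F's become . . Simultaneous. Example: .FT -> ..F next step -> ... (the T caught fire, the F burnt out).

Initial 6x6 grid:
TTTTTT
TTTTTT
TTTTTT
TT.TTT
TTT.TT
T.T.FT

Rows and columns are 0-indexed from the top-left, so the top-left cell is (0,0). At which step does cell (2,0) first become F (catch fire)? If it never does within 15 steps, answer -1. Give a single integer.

Step 1: cell (2,0)='T' (+2 fires, +1 burnt)
Step 2: cell (2,0)='T' (+2 fires, +2 burnt)
Step 3: cell (2,0)='T' (+3 fires, +2 burnt)
Step 4: cell (2,0)='T' (+3 fires, +3 burnt)
Step 5: cell (2,0)='T' (+4 fires, +3 burnt)
Step 6: cell (2,0)='T' (+4 fires, +4 burnt)
Step 7: cell (2,0)='F' (+4 fires, +4 burnt)
  -> target ignites at step 7
Step 8: cell (2,0)='.' (+4 fires, +4 burnt)
Step 9: cell (2,0)='.' (+3 fires, +4 burnt)
Step 10: cell (2,0)='.' (+2 fires, +3 burnt)
Step 11: cell (2,0)='.' (+0 fires, +2 burnt)
  fire out at step 11

7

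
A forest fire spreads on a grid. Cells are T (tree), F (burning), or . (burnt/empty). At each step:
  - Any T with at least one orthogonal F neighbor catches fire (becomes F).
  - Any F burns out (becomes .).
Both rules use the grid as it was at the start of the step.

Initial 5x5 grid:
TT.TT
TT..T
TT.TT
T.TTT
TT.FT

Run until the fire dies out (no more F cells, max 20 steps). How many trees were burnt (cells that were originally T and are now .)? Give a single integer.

Step 1: +2 fires, +1 burnt (F count now 2)
Step 2: +3 fires, +2 burnt (F count now 3)
Step 3: +1 fires, +3 burnt (F count now 1)
Step 4: +1 fires, +1 burnt (F count now 1)
Step 5: +1 fires, +1 burnt (F count now 1)
Step 6: +1 fires, +1 burnt (F count now 1)
Step 7: +0 fires, +1 burnt (F count now 0)
Fire out after step 7
Initially T: 18, now '.': 16
Total burnt (originally-T cells now '.'): 9

Answer: 9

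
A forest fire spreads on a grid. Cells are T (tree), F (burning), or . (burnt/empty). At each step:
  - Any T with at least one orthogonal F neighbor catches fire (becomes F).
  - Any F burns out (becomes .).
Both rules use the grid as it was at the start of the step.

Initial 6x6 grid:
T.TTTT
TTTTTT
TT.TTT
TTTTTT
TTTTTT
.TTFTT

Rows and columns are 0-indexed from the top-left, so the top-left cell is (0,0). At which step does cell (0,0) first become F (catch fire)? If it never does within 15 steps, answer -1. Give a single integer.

Step 1: cell (0,0)='T' (+3 fires, +1 burnt)
Step 2: cell (0,0)='T' (+5 fires, +3 burnt)
Step 3: cell (0,0)='T' (+5 fires, +5 burnt)
Step 4: cell (0,0)='T' (+5 fires, +5 burnt)
Step 5: cell (0,0)='T' (+6 fires, +5 burnt)
Step 6: cell (0,0)='T' (+5 fires, +6 burnt)
Step 7: cell (0,0)='T' (+2 fires, +5 burnt)
Step 8: cell (0,0)='F' (+1 fires, +2 burnt)
  -> target ignites at step 8
Step 9: cell (0,0)='.' (+0 fires, +1 burnt)
  fire out at step 9

8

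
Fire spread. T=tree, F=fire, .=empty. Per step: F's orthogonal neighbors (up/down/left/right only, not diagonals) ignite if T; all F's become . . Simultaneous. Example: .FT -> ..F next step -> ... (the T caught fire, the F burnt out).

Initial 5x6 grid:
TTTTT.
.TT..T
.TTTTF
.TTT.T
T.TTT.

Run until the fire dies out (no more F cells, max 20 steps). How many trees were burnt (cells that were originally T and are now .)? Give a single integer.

Step 1: +3 fires, +1 burnt (F count now 3)
Step 2: +1 fires, +3 burnt (F count now 1)
Step 3: +2 fires, +1 burnt (F count now 2)
Step 4: +4 fires, +2 burnt (F count now 4)
Step 5: +5 fires, +4 burnt (F count now 5)
Step 6: +2 fires, +5 burnt (F count now 2)
Step 7: +2 fires, +2 burnt (F count now 2)
Step 8: +0 fires, +2 burnt (F count now 0)
Fire out after step 8
Initially T: 20, now '.': 29
Total burnt (originally-T cells now '.'): 19

Answer: 19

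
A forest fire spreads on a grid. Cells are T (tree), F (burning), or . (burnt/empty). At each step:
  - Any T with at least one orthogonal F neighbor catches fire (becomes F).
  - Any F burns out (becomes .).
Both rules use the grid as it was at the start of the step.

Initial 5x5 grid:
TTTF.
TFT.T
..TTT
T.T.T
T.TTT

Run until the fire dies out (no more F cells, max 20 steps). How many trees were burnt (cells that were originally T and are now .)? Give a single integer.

Answer: 14

Derivation:
Step 1: +4 fires, +2 burnt (F count now 4)
Step 2: +2 fires, +4 burnt (F count now 2)
Step 3: +2 fires, +2 burnt (F count now 2)
Step 4: +2 fires, +2 burnt (F count now 2)
Step 5: +3 fires, +2 burnt (F count now 3)
Step 6: +1 fires, +3 burnt (F count now 1)
Step 7: +0 fires, +1 burnt (F count now 0)
Fire out after step 7
Initially T: 16, now '.': 23
Total burnt (originally-T cells now '.'): 14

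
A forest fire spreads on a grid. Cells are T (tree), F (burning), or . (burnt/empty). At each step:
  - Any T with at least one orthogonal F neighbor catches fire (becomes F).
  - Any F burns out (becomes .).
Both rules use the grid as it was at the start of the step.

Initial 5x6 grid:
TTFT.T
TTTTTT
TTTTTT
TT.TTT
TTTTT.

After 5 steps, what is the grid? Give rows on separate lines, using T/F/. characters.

Step 1: 3 trees catch fire, 1 burn out
  TF.F.T
  TTFTTT
  TTTTTT
  TT.TTT
  TTTTT.
Step 2: 4 trees catch fire, 3 burn out
  F....T
  TF.FTT
  TTFTTT
  TT.TTT
  TTTTT.
Step 3: 4 trees catch fire, 4 burn out
  .....T
  F...FT
  TF.FTT
  TT.TTT
  TTTTT.
Step 4: 5 trees catch fire, 4 burn out
  .....T
  .....F
  F...FT
  TF.FTT
  TTTTT.
Step 5: 6 trees catch fire, 5 burn out
  .....F
  ......
  .....F
  F...FT
  TFTFT.

.....F
......
.....F
F...FT
TFTFT.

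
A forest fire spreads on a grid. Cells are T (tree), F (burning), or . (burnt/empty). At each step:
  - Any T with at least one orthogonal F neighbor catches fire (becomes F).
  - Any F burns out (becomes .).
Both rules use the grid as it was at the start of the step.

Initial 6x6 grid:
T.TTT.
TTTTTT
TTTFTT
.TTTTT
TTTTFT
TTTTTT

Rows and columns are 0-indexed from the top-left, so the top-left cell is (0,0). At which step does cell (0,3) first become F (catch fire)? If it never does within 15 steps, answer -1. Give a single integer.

Step 1: cell (0,3)='T' (+8 fires, +2 burnt)
Step 2: cell (0,3)='F' (+10 fires, +8 burnt)
  -> target ignites at step 2
Step 3: cell (0,3)='.' (+8 fires, +10 burnt)
Step 4: cell (0,3)='.' (+3 fires, +8 burnt)
Step 5: cell (0,3)='.' (+2 fires, +3 burnt)
Step 6: cell (0,3)='.' (+0 fires, +2 burnt)
  fire out at step 6

2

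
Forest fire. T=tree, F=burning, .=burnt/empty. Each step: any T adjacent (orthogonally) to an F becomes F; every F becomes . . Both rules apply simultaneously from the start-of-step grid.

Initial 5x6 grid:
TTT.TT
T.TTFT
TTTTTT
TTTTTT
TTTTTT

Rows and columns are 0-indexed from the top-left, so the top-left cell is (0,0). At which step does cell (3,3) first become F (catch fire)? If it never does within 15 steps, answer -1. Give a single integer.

Step 1: cell (3,3)='T' (+4 fires, +1 burnt)
Step 2: cell (3,3)='T' (+5 fires, +4 burnt)
Step 3: cell (3,3)='F' (+5 fires, +5 burnt)
  -> target ignites at step 3
Step 4: cell (3,3)='.' (+5 fires, +5 burnt)
Step 5: cell (3,3)='.' (+4 fires, +5 burnt)
Step 6: cell (3,3)='.' (+3 fires, +4 burnt)
Step 7: cell (3,3)='.' (+1 fires, +3 burnt)
Step 8: cell (3,3)='.' (+0 fires, +1 burnt)
  fire out at step 8

3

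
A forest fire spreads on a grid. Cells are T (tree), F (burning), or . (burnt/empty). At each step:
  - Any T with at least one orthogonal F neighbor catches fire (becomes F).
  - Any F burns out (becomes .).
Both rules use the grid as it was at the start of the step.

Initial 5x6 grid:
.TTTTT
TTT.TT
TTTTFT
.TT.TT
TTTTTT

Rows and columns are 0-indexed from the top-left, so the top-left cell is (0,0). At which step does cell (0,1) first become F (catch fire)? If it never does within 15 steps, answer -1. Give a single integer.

Step 1: cell (0,1)='T' (+4 fires, +1 burnt)
Step 2: cell (0,1)='T' (+5 fires, +4 burnt)
Step 3: cell (0,1)='T' (+7 fires, +5 burnt)
Step 4: cell (0,1)='T' (+5 fires, +7 burnt)
Step 5: cell (0,1)='F' (+3 fires, +5 burnt)
  -> target ignites at step 5
Step 6: cell (0,1)='.' (+1 fires, +3 burnt)
Step 7: cell (0,1)='.' (+0 fires, +1 burnt)
  fire out at step 7

5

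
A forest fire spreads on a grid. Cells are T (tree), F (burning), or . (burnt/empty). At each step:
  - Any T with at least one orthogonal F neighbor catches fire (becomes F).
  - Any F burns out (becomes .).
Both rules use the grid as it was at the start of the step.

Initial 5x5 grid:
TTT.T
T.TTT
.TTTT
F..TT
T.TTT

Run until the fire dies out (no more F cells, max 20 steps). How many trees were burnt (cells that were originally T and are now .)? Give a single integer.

Answer: 1

Derivation:
Step 1: +1 fires, +1 burnt (F count now 1)
Step 2: +0 fires, +1 burnt (F count now 0)
Fire out after step 2
Initially T: 18, now '.': 8
Total burnt (originally-T cells now '.'): 1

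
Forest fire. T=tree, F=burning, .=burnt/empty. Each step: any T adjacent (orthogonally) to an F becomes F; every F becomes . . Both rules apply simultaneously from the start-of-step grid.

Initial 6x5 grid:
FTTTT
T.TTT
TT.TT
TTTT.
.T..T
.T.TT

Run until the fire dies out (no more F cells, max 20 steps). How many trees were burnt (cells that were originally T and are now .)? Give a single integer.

Step 1: +2 fires, +1 burnt (F count now 2)
Step 2: +2 fires, +2 burnt (F count now 2)
Step 3: +4 fires, +2 burnt (F count now 4)
Step 4: +3 fires, +4 burnt (F count now 3)
Step 5: +4 fires, +3 burnt (F count now 4)
Step 6: +3 fires, +4 burnt (F count now 3)
Step 7: +0 fires, +3 burnt (F count now 0)
Fire out after step 7
Initially T: 21, now '.': 27
Total burnt (originally-T cells now '.'): 18

Answer: 18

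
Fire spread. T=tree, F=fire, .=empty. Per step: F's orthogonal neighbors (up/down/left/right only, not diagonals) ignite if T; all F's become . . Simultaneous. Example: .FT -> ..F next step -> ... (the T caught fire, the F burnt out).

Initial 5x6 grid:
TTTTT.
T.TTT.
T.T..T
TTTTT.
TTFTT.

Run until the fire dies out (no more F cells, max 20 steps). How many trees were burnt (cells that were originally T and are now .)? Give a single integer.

Answer: 20

Derivation:
Step 1: +3 fires, +1 burnt (F count now 3)
Step 2: +5 fires, +3 burnt (F count now 5)
Step 3: +3 fires, +5 burnt (F count now 3)
Step 4: +3 fires, +3 burnt (F count now 3)
Step 5: +4 fires, +3 burnt (F count now 4)
Step 6: +2 fires, +4 burnt (F count now 2)
Step 7: +0 fires, +2 burnt (F count now 0)
Fire out after step 7
Initially T: 21, now '.': 29
Total burnt (originally-T cells now '.'): 20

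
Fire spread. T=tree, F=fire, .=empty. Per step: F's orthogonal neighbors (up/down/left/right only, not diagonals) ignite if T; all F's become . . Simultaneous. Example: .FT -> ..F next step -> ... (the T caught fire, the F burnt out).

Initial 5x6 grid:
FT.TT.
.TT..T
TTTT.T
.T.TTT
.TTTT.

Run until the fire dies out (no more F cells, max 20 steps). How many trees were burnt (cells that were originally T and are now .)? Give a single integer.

Step 1: +1 fires, +1 burnt (F count now 1)
Step 2: +1 fires, +1 burnt (F count now 1)
Step 3: +2 fires, +1 burnt (F count now 2)
Step 4: +3 fires, +2 burnt (F count now 3)
Step 5: +2 fires, +3 burnt (F count now 2)
Step 6: +2 fires, +2 burnt (F count now 2)
Step 7: +2 fires, +2 burnt (F count now 2)
Step 8: +2 fires, +2 burnt (F count now 2)
Step 9: +1 fires, +2 burnt (F count now 1)
Step 10: +1 fires, +1 burnt (F count now 1)
Step 11: +0 fires, +1 burnt (F count now 0)
Fire out after step 11
Initially T: 19, now '.': 28
Total burnt (originally-T cells now '.'): 17

Answer: 17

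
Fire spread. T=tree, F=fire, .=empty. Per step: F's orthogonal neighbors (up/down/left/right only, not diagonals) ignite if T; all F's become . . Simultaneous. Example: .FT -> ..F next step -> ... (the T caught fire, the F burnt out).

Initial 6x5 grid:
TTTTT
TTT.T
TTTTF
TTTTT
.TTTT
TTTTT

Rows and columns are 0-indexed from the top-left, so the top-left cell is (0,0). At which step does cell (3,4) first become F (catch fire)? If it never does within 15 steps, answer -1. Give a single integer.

Step 1: cell (3,4)='F' (+3 fires, +1 burnt)
  -> target ignites at step 1
Step 2: cell (3,4)='.' (+4 fires, +3 burnt)
Step 3: cell (3,4)='.' (+6 fires, +4 burnt)
Step 4: cell (3,4)='.' (+6 fires, +6 burnt)
Step 5: cell (3,4)='.' (+5 fires, +6 burnt)
Step 6: cell (3,4)='.' (+2 fires, +5 burnt)
Step 7: cell (3,4)='.' (+1 fires, +2 burnt)
Step 8: cell (3,4)='.' (+0 fires, +1 burnt)
  fire out at step 8

1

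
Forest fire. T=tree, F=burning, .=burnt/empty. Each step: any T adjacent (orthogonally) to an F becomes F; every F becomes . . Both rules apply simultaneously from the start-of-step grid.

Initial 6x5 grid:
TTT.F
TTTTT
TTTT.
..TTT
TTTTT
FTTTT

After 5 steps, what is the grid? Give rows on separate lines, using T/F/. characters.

Step 1: 3 trees catch fire, 2 burn out
  TTT..
  TTTTF
  TTTT.
  ..TTT
  FTTTT
  .FTTT
Step 2: 3 trees catch fire, 3 burn out
  TTT..
  TTTF.
  TTTT.
  ..TTT
  .FTTT
  ..FTT
Step 3: 4 trees catch fire, 3 burn out
  TTT..
  TTF..
  TTTF.
  ..TTT
  ..FTT
  ...FT
Step 4: 7 trees catch fire, 4 burn out
  TTF..
  TF...
  TTF..
  ..FFT
  ...FT
  ....F
Step 5: 5 trees catch fire, 7 burn out
  TF...
  F....
  TF...
  ....F
  ....F
  .....

TF...
F....
TF...
....F
....F
.....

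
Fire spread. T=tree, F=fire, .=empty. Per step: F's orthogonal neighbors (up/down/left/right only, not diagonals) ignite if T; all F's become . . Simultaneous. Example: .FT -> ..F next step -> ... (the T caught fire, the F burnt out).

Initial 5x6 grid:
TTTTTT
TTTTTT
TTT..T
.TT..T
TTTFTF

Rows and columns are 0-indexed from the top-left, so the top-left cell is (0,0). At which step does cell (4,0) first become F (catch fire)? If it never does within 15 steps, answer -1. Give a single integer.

Step 1: cell (4,0)='T' (+3 fires, +2 burnt)
Step 2: cell (4,0)='T' (+3 fires, +3 burnt)
Step 3: cell (4,0)='F' (+4 fires, +3 burnt)
  -> target ignites at step 3
Step 4: cell (4,0)='.' (+4 fires, +4 burnt)
Step 5: cell (4,0)='.' (+5 fires, +4 burnt)
Step 6: cell (4,0)='.' (+3 fires, +5 burnt)
Step 7: cell (4,0)='.' (+1 fires, +3 burnt)
Step 8: cell (4,0)='.' (+0 fires, +1 burnt)
  fire out at step 8

3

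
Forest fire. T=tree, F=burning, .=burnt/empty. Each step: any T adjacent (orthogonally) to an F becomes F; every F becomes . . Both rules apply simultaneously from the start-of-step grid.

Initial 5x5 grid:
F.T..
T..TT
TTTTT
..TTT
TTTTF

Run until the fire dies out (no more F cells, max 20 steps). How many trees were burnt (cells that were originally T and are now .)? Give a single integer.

Step 1: +3 fires, +2 burnt (F count now 3)
Step 2: +4 fires, +3 burnt (F count now 4)
Step 3: +5 fires, +4 burnt (F count now 5)
Step 4: +3 fires, +5 burnt (F count now 3)
Step 5: +0 fires, +3 burnt (F count now 0)
Fire out after step 5
Initially T: 16, now '.': 24
Total burnt (originally-T cells now '.'): 15

Answer: 15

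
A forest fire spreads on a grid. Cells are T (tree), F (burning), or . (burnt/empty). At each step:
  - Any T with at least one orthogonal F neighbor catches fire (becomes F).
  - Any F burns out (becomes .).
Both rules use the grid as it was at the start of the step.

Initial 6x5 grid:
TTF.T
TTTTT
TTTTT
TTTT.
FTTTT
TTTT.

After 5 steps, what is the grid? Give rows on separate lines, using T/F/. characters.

Step 1: 5 trees catch fire, 2 burn out
  TF..T
  TTFTT
  TTTTT
  FTTT.
  .FTTT
  FTTT.
Step 2: 8 trees catch fire, 5 burn out
  F...T
  TF.FT
  FTFTT
  .FTT.
  ..FTT
  .FTT.
Step 3: 7 trees catch fire, 8 burn out
  ....T
  F...F
  .F.FT
  ..FT.
  ...FT
  ..FT.
Step 4: 5 trees catch fire, 7 burn out
  ....F
  .....
  ....F
  ...F.
  ....F
  ...F.
Step 5: 0 trees catch fire, 5 burn out
  .....
  .....
  .....
  .....
  .....
  .....

.....
.....
.....
.....
.....
.....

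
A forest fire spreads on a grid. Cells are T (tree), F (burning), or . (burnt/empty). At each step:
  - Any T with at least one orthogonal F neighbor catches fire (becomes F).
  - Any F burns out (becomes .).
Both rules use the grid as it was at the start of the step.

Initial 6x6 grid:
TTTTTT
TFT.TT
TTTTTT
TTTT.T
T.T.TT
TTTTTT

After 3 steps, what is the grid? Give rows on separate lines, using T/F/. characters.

Step 1: 4 trees catch fire, 1 burn out
  TFTTTT
  F.F.TT
  TFTTTT
  TTTT.T
  T.T.TT
  TTTTTT
Step 2: 5 trees catch fire, 4 burn out
  F.FTTT
  ....TT
  F.FTTT
  TFTT.T
  T.T.TT
  TTTTTT
Step 3: 4 trees catch fire, 5 burn out
  ...FTT
  ....TT
  ...FTT
  F.FT.T
  T.T.TT
  TTTTTT

...FTT
....TT
...FTT
F.FT.T
T.T.TT
TTTTTT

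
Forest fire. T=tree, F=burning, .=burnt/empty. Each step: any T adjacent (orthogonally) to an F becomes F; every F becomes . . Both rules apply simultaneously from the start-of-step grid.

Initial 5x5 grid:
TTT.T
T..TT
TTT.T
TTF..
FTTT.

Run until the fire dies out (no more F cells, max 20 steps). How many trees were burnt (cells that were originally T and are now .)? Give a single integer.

Step 1: +5 fires, +2 burnt (F count now 5)
Step 2: +3 fires, +5 burnt (F count now 3)
Step 3: +1 fires, +3 burnt (F count now 1)
Step 4: +1 fires, +1 burnt (F count now 1)
Step 5: +1 fires, +1 burnt (F count now 1)
Step 6: +1 fires, +1 burnt (F count now 1)
Step 7: +0 fires, +1 burnt (F count now 0)
Fire out after step 7
Initially T: 16, now '.': 21
Total burnt (originally-T cells now '.'): 12

Answer: 12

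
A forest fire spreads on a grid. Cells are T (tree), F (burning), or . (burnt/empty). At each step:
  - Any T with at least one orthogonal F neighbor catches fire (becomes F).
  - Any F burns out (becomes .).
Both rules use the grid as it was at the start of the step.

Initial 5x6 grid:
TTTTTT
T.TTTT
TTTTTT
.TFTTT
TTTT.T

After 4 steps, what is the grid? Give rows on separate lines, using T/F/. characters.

Step 1: 4 trees catch fire, 1 burn out
  TTTTTT
  T.TTTT
  TTFTTT
  .F.FTT
  TTFT.T
Step 2: 6 trees catch fire, 4 burn out
  TTTTTT
  T.FTTT
  TF.FTT
  ....FT
  TF.F.T
Step 3: 6 trees catch fire, 6 burn out
  TTFTTT
  T..FTT
  F...FT
  .....F
  F....T
Step 4: 6 trees catch fire, 6 burn out
  TF.FTT
  F...FT
  .....F
  ......
  .....F

TF.FTT
F...FT
.....F
......
.....F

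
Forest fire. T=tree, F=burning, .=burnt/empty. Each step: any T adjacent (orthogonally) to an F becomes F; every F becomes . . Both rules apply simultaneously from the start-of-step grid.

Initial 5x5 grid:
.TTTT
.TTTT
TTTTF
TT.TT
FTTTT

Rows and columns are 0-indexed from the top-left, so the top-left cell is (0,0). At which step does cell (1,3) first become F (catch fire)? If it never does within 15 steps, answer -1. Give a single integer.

Step 1: cell (1,3)='T' (+5 fires, +2 burnt)
Step 2: cell (1,3)='F' (+8 fires, +5 burnt)
  -> target ignites at step 2
Step 3: cell (1,3)='.' (+4 fires, +8 burnt)
Step 4: cell (1,3)='.' (+2 fires, +4 burnt)
Step 5: cell (1,3)='.' (+1 fires, +2 burnt)
Step 6: cell (1,3)='.' (+0 fires, +1 burnt)
  fire out at step 6

2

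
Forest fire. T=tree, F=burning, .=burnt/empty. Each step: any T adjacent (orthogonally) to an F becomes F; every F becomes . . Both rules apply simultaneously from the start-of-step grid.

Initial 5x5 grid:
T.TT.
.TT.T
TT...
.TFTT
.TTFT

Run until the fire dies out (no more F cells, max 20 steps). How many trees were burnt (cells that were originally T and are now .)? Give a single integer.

Answer: 12

Derivation:
Step 1: +4 fires, +2 burnt (F count now 4)
Step 2: +3 fires, +4 burnt (F count now 3)
Step 3: +2 fires, +3 burnt (F count now 2)
Step 4: +1 fires, +2 burnt (F count now 1)
Step 5: +1 fires, +1 burnt (F count now 1)
Step 6: +1 fires, +1 burnt (F count now 1)
Step 7: +0 fires, +1 burnt (F count now 0)
Fire out after step 7
Initially T: 14, now '.': 23
Total burnt (originally-T cells now '.'): 12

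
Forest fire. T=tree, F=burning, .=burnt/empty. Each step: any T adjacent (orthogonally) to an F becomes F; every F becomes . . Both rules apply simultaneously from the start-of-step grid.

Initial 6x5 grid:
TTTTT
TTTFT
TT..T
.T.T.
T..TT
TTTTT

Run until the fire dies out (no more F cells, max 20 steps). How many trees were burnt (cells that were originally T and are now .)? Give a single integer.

Answer: 13

Derivation:
Step 1: +3 fires, +1 burnt (F count now 3)
Step 2: +4 fires, +3 burnt (F count now 4)
Step 3: +3 fires, +4 burnt (F count now 3)
Step 4: +3 fires, +3 burnt (F count now 3)
Step 5: +0 fires, +3 burnt (F count now 0)
Fire out after step 5
Initially T: 22, now '.': 21
Total burnt (originally-T cells now '.'): 13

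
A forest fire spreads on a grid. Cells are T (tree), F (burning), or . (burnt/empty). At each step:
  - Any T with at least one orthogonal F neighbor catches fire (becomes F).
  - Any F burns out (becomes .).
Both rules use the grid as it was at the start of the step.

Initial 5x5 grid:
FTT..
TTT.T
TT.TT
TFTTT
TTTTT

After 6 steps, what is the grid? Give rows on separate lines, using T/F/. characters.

Step 1: 6 trees catch fire, 2 burn out
  .FT..
  FTT.T
  TF.TT
  F.FTT
  TFTTT
Step 2: 6 trees catch fire, 6 burn out
  ..F..
  .FT.T
  F..TT
  ...FT
  F.FTT
Step 3: 4 trees catch fire, 6 burn out
  .....
  ..F.T
  ...FT
  ....F
  ...FT
Step 4: 2 trees catch fire, 4 burn out
  .....
  ....T
  ....F
  .....
  ....F
Step 5: 1 trees catch fire, 2 burn out
  .....
  ....F
  .....
  .....
  .....
Step 6: 0 trees catch fire, 1 burn out
  .....
  .....
  .....
  .....
  .....

.....
.....
.....
.....
.....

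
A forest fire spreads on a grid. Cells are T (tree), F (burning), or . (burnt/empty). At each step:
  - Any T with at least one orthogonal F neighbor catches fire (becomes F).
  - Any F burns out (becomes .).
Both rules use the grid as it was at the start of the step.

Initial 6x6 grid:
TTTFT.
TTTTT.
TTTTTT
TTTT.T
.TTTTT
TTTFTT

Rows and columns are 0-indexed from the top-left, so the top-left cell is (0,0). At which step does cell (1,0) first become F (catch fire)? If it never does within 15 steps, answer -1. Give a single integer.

Step 1: cell (1,0)='T' (+6 fires, +2 burnt)
Step 2: cell (1,0)='T' (+9 fires, +6 burnt)
Step 3: cell (1,0)='T' (+8 fires, +9 burnt)
Step 4: cell (1,0)='F' (+5 fires, +8 burnt)
  -> target ignites at step 4
Step 5: cell (1,0)='.' (+2 fires, +5 burnt)
Step 6: cell (1,0)='.' (+0 fires, +2 burnt)
  fire out at step 6

4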